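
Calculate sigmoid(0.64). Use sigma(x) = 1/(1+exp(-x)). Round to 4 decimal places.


sigma(0.64) = 1/(1+e^(-0.64)) = 1/(1+0.527292) = 1/1.527292 = 0.6548.

0.6548


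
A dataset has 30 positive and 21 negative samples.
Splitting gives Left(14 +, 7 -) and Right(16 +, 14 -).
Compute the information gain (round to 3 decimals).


H(parent) = 0.9774. H(left) = 0.9183, H(right) = 0.9968. Weighted = (21/51)*0.9183 + (30/51)*0.9968 = 0.9645. IG = 0.9774 - 0.9645 = 0.0129, which rounds to 0.013.

0.013


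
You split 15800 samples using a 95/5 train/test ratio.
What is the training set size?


Test set = 15800 * 5% = 790. Training set = 15800 - 790 = 15010.

15010


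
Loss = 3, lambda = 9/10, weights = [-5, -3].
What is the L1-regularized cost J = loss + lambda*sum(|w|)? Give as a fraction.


L1 norm = sum(|w|) = 8. J = 3 + 9/10 * 8 = 51/5.

51/5


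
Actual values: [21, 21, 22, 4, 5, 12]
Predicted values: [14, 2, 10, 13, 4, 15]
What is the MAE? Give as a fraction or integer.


MAE = (1/6) * (|21-14|=7 + |21-2|=19 + |22-10|=12 + |4-13|=9 + |5-4|=1 + |12-15|=3). Sum = 51. MAE = 17/2.

17/2


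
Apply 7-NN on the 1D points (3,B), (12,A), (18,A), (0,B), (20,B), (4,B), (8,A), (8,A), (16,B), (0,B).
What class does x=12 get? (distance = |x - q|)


Distances: |3-12|=9, |12-12|=0, |18-12|=6, |0-12|=12, |20-12|=8, |4-12|=8, |8-12|=4, |8-12|=4, |16-12|=4, |0-12|=12. 7 nearest: (12,A), (8,A), (8,A), (16,B), (18,A), (20,B), (4,B). Counts: {'A': 4, 'B': 3}. Majority class: A.

A


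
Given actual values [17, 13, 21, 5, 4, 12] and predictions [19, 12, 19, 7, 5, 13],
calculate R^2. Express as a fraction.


Mean(y) = 12. SS_res = 15. SS_tot = 220. R^2 = 1 - 15/(220) = 41/44.

41/44


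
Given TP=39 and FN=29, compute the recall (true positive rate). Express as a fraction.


Recall = TP / (TP + FN) = 39 / 68 = 39/68.

39/68


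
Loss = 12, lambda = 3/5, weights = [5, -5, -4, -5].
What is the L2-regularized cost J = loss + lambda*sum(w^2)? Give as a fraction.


L2 sq norm = sum(w^2) = 91. J = 12 + 3/5 * 91 = 333/5.

333/5


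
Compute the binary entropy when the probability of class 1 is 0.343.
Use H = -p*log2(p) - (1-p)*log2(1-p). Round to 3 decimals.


H = -0.343*log2(0.343) - 0.657*log2(0.657) = 0.928.

0.928


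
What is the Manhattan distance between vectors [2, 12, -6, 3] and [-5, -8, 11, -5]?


d = sum of absolute differences: |2--5|=7 + |12--8|=20 + |-6-11|=17 + |3--5|=8 = 52.

52


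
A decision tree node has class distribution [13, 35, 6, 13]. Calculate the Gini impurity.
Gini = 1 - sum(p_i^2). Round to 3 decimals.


Total = 67. Proportions: 13/67, 35/67, 6/67, 13/67. sum(p_i^2) = 0.3562. Gini = 1 - 0.3562 = 0.6438, which rounds to 0.644.

0.644


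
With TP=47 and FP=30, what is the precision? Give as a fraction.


Precision = TP / (TP + FP) = 47 / 77 = 47/77.

47/77


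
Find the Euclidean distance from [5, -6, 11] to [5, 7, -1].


d = sqrt(sum of squared differences). (5-5)^2=0, (-6-7)^2=169, (11--1)^2=144. Sum = 313.

sqrt(313)


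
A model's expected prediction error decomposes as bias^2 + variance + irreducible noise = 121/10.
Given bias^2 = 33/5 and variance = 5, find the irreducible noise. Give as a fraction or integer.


Total error = bias^2 + variance + irreducible noise. So irreducible noise = 121/10 - 33/5 - 5 = 1/2.

1/2


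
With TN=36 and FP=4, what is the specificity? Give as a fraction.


Specificity = TN / (TN + FP) = 36 / 40 = 9/10.

9/10


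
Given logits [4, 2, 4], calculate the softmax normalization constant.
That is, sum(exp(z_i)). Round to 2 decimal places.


Denom = e^4=54.5982 + e^2=7.3891 + e^4=54.5982. Sum = 116.5855, which rounds to 116.59.

116.59


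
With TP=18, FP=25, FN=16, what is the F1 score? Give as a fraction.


Precision = 18/43 = 18/43. Recall = 18/34 = 9/17. F1 = 2*P*R/(P+R) = 36/77.

36/77


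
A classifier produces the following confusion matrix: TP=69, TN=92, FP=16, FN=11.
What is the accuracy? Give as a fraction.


Accuracy = (TP + TN) / (TP + TN + FP + FN) = (69 + 92) / 188 = 161/188.

161/188


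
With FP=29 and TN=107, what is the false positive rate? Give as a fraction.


FPR = FP / (FP + TN) = 29 / 136 = 29/136.

29/136


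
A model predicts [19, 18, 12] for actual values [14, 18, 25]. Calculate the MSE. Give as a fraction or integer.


MSE = (1/3) * ((14-19)^2=25 + (18-18)^2=0 + (25-12)^2=169). Sum = 194. MSE = 194/3.

194/3


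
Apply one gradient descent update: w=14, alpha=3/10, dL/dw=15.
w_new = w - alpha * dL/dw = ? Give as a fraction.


w_new = 14 - 3/10 * 15 = 14 - 9/2 = 19/2.

19/2


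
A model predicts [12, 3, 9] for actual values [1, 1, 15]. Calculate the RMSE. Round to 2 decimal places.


MSE = 53.6667. RMSE = sqrt(53.6667) = 7.33.

7.33


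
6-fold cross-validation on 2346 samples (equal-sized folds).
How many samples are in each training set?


Each validation fold has 2346/6 = 391 samples. Training set = 2346 - 391 = 1955.

1955


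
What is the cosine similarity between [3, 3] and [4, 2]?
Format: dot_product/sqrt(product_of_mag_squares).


dot = 18. |a|^2 = 18, |b|^2 = 20. cos = 18/sqrt(360).

18/sqrt(360)


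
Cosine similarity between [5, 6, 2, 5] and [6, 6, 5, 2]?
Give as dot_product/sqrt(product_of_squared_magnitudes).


dot = 86. |a|^2 = 90, |b|^2 = 101. cos = 86/sqrt(9090).

86/sqrt(9090)


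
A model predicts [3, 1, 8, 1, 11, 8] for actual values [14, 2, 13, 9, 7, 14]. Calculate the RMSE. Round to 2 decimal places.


MSE = 43.8333. RMSE = sqrt(43.8333) = 6.62.

6.62


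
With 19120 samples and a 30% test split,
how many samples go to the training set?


Test set = 19120 * 30% = 5736. Training set = 19120 - 5736 = 13384.

13384


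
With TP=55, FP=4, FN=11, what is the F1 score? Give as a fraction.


Precision = 55/59 = 55/59. Recall = 55/66 = 5/6. F1 = 2*P*R/(P+R) = 22/25.

22/25


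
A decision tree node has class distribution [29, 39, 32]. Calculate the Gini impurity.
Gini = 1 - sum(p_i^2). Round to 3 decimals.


Total = 100. Proportions: 29/100, 39/100, 32/100. sum(p_i^2) = 0.3386. Gini = 1 - 0.3386 = 0.6614, which rounds to 0.661.

0.661


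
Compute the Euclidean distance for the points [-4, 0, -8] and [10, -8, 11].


d = sqrt(sum of squared differences). (-4-10)^2=196, (0--8)^2=64, (-8-11)^2=361. Sum = 621.

sqrt(621)


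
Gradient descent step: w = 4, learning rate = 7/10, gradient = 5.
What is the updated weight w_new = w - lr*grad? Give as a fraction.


w_new = 4 - 7/10 * 5 = 4 - 7/2 = 1/2.

1/2


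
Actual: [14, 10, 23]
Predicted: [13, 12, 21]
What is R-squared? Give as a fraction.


Mean(y) = 47/3. SS_res = 9. SS_tot = 266/3. R^2 = 1 - 9/(266/3) = 239/266.

239/266


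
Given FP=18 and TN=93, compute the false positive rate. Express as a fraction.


FPR = FP / (FP + TN) = 18 / 111 = 6/37.

6/37


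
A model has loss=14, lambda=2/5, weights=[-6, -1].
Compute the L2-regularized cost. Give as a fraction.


L2 sq norm = sum(w^2) = 37. J = 14 + 2/5 * 37 = 144/5.

144/5


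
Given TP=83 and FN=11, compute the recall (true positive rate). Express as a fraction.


Recall = TP / (TP + FN) = 83 / 94 = 83/94.

83/94


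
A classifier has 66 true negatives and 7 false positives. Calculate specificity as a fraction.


Specificity = TN / (TN + FP) = 66 / 73 = 66/73.

66/73


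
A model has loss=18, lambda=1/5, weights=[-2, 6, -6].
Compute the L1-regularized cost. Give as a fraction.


L1 norm = sum(|w|) = 14. J = 18 + 1/5 * 14 = 104/5.

104/5


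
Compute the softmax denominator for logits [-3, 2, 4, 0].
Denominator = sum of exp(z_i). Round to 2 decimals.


Denom = e^-3=0.0498 + e^2=7.3891 + e^4=54.5982 + e^0=1.0000. Sum = 63.0371, which rounds to 63.04.

63.04


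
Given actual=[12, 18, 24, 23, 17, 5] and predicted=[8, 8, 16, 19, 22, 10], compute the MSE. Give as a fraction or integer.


MSE = (1/6) * ((12-8)^2=16 + (18-8)^2=100 + (24-16)^2=64 + (23-19)^2=16 + (17-22)^2=25 + (5-10)^2=25). Sum = 246. MSE = 41.

41


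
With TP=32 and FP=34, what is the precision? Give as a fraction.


Precision = TP / (TP + FP) = 32 / 66 = 16/33.

16/33


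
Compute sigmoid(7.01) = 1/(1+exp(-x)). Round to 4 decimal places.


sigma(7.01) = 1/(1+e^(-7.01)) = 1/(1+0.000903) = 1/1.000903 = 0.9991.

0.9991


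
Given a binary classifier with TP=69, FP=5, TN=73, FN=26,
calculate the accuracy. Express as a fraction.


Accuracy = (TP + TN) / (TP + TN + FP + FN) = (69 + 73) / 173 = 142/173.

142/173


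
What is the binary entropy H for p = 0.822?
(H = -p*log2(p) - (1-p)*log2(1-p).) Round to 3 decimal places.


H = -0.822*log2(0.822) - 0.178*log2(0.178) = 0.676.

0.676


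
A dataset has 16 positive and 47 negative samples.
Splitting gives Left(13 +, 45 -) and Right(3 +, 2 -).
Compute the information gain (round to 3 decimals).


H(parent) = 0.8175. H(left) = 0.7677, H(right) = 0.9710. Weighted = (58/63)*0.7677 + (5/63)*0.9710 = 0.7838. IG = 0.8175 - 0.7838 = 0.0337, which rounds to 0.034.

0.034


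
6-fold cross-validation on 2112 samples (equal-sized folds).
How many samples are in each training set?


Each validation fold has 2112/6 = 352 samples. Training set = 2112 - 352 = 1760.

1760


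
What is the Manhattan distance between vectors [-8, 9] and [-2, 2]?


d = sum of absolute differences: |-8--2|=6 + |9-2|=7 = 13.

13


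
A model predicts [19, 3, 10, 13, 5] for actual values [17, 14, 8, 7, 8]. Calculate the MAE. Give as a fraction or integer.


MAE = (1/5) * (|17-19|=2 + |14-3|=11 + |8-10|=2 + |7-13|=6 + |8-5|=3). Sum = 24. MAE = 24/5.

24/5


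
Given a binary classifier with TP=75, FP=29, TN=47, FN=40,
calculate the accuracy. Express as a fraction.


Accuracy = (TP + TN) / (TP + TN + FP + FN) = (75 + 47) / 191 = 122/191.

122/191


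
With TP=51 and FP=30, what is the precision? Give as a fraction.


Precision = TP / (TP + FP) = 51 / 81 = 17/27.

17/27


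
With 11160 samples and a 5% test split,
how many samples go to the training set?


Test set = 11160 * 5% = 558. Training set = 11160 - 558 = 10602.

10602


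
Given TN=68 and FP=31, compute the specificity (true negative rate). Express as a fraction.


Specificity = TN / (TN + FP) = 68 / 99 = 68/99.

68/99


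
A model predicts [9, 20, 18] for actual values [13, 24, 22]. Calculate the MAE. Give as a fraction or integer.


MAE = (1/3) * (|13-9|=4 + |24-20|=4 + |22-18|=4). Sum = 12. MAE = 4.

4


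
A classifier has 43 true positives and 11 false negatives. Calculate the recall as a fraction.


Recall = TP / (TP + FN) = 43 / 54 = 43/54.

43/54


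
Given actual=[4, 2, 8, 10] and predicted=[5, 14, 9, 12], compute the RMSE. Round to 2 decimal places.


MSE = 37.5000. RMSE = sqrt(37.5000) = 6.12.

6.12


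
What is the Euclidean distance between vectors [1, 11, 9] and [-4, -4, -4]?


d = sqrt(sum of squared differences). (1--4)^2=25, (11--4)^2=225, (9--4)^2=169. Sum = 419.

sqrt(419)


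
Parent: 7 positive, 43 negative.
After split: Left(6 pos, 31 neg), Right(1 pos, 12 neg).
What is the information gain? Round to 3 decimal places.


H(parent) = 0.5842. H(left) = 0.6395, H(right) = 0.3912. Weighted = (37/50)*0.6395 + (13/50)*0.3912 = 0.5749. IG = 0.5842 - 0.5749 = 0.0093, which rounds to 0.009.

0.009


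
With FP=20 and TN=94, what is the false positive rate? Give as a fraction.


FPR = FP / (FP + TN) = 20 / 114 = 10/57.

10/57


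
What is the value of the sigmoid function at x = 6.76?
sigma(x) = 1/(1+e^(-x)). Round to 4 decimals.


sigma(6.76) = 1/(1+e^(-6.76)) = 1/(1+0.001159) = 1/1.001159 = 0.9988.

0.9988


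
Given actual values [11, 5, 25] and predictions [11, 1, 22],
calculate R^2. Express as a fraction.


Mean(y) = 41/3. SS_res = 25. SS_tot = 632/3. R^2 = 1 - 25/(632/3) = 557/632.

557/632


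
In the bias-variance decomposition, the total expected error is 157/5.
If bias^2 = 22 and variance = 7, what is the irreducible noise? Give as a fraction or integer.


Total error = bias^2 + variance + irreducible noise. So irreducible noise = 157/5 - 22 - 7 = 12/5.

12/5


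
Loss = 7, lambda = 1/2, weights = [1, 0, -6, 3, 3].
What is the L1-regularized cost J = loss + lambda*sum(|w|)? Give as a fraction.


L1 norm = sum(|w|) = 13. J = 7 + 1/2 * 13 = 27/2.

27/2


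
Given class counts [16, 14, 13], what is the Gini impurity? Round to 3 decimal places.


Total = 43. Proportions: 16/43, 14/43, 13/43. sum(p_i^2) = 0.3359. Gini = 1 - 0.3359 = 0.6641, which rounds to 0.664.

0.664


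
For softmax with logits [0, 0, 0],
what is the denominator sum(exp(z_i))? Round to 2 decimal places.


Denom = e^0=1.0000 + e^0=1.0000 + e^0=1.0000. Sum = 3.0000, which rounds to 3.00.

3.00


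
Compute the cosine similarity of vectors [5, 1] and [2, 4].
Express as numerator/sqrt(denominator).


dot = 14. |a|^2 = 26, |b|^2 = 20. cos = 14/sqrt(520).

14/sqrt(520)


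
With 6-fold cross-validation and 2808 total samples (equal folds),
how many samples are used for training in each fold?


Each validation fold has 2808/6 = 468 samples. Training set = 2808 - 468 = 2340.

2340


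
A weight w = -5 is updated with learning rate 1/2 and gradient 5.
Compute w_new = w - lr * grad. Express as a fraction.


w_new = -5 - 1/2 * 5 = -5 - 5/2 = -15/2.

-15/2


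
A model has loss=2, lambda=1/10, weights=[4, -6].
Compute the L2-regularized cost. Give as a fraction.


L2 sq norm = sum(w^2) = 52. J = 2 + 1/10 * 52 = 36/5.

36/5


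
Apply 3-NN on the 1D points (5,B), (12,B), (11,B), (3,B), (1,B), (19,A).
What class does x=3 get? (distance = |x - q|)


Distances: |5-3|=2, |12-3|=9, |11-3|=8, |3-3|=0, |1-3|=2, |19-3|=16. 3 nearest: (3,B), (5,B), (1,B). Counts: {'B': 3}. Majority class: B.

B


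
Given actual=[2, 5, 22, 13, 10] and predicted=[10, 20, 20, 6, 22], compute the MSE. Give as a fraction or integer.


MSE = (1/5) * ((2-10)^2=64 + (5-20)^2=225 + (22-20)^2=4 + (13-6)^2=49 + (10-22)^2=144). Sum = 486. MSE = 486/5.

486/5


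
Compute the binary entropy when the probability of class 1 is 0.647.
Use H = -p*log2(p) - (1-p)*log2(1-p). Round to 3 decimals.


H = -0.647*log2(0.647) - 0.353*log2(0.353) = 0.937.

0.937


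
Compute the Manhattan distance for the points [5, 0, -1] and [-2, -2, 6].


d = sum of absolute differences: |5--2|=7 + |0--2|=2 + |-1-6|=7 = 16.

16


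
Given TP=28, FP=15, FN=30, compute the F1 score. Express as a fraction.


Precision = 28/43 = 28/43. Recall = 28/58 = 14/29. F1 = 2*P*R/(P+R) = 56/101.

56/101


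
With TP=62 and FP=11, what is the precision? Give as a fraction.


Precision = TP / (TP + FP) = 62 / 73 = 62/73.

62/73


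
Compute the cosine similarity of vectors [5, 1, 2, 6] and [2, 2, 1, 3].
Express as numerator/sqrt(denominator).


dot = 32. |a|^2 = 66, |b|^2 = 18. cos = 32/sqrt(1188).

32/sqrt(1188)


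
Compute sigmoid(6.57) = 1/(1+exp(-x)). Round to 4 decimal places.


sigma(6.57) = 1/(1+e^(-6.57)) = 1/(1+0.001402) = 1/1.001402 = 0.9986.

0.9986


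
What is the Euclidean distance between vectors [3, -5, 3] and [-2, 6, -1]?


d = sqrt(sum of squared differences). (3--2)^2=25, (-5-6)^2=121, (3--1)^2=16. Sum = 162.

sqrt(162)


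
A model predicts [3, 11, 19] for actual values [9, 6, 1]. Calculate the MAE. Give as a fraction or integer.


MAE = (1/3) * (|9-3|=6 + |6-11|=5 + |1-19|=18). Sum = 29. MAE = 29/3.

29/3


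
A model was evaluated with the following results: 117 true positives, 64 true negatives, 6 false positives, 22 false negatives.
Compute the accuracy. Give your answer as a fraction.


Accuracy = (TP + TN) / (TP + TN + FP + FN) = (117 + 64) / 209 = 181/209.

181/209


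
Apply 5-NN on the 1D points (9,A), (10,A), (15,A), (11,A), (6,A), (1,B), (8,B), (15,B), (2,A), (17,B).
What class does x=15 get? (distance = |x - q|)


Distances: |9-15|=6, |10-15|=5, |15-15|=0, |11-15|=4, |6-15|=9, |1-15|=14, |8-15|=7, |15-15|=0, |2-15|=13, |17-15|=2. 5 nearest: (15,A), (15,B), (17,B), (11,A), (10,A). Counts: {'A': 3, 'B': 2}. Majority class: A.

A


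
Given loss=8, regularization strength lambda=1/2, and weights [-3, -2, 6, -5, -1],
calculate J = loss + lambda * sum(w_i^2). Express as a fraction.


L2 sq norm = sum(w^2) = 75. J = 8 + 1/2 * 75 = 91/2.

91/2


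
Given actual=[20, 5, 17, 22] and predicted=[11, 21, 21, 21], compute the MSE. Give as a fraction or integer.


MSE = (1/4) * ((20-11)^2=81 + (5-21)^2=256 + (17-21)^2=16 + (22-21)^2=1). Sum = 354. MSE = 177/2.

177/2


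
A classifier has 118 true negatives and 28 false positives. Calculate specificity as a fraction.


Specificity = TN / (TN + FP) = 118 / 146 = 59/73.

59/73


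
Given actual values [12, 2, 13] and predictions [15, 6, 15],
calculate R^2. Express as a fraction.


Mean(y) = 9. SS_res = 29. SS_tot = 74. R^2 = 1 - 29/(74) = 45/74.

45/74


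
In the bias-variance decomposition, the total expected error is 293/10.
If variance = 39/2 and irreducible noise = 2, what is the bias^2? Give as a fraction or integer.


Total error = bias^2 + variance + irreducible noise. So bias^2 = 293/10 - 39/2 - 2 = 39/5.

39/5


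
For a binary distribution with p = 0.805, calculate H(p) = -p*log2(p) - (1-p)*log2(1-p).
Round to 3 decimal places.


H = -0.805*log2(0.805) - 0.195*log2(0.195) = 0.712.

0.712


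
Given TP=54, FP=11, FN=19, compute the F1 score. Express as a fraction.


Precision = 54/65 = 54/65. Recall = 54/73 = 54/73. F1 = 2*P*R/(P+R) = 18/23.

18/23


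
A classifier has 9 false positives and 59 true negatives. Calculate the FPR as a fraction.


FPR = FP / (FP + TN) = 9 / 68 = 9/68.

9/68


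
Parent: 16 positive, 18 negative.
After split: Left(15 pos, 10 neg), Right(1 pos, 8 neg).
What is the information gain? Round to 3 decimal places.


H(parent) = 0.9975. H(left) = 0.9710, H(right) = 0.5033. Weighted = (25/34)*0.9710 + (9/34)*0.5033 = 0.8472. IG = 0.9975 - 0.8472 = 0.1503, which rounds to 0.150.

0.150


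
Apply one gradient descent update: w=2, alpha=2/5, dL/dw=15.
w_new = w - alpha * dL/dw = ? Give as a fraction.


w_new = 2 - 2/5 * 15 = 2 - 6 = -4.

-4


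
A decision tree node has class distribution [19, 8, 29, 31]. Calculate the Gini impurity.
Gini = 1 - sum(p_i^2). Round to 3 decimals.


Total = 87. Proportions: 19/87, 8/87, 29/87, 31/87. sum(p_i^2) = 0.2942. Gini = 1 - 0.2942 = 0.7058, which rounds to 0.706.

0.706


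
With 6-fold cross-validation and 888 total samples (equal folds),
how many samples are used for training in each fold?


Each validation fold has 888/6 = 148 samples. Training set = 888 - 148 = 740.

740


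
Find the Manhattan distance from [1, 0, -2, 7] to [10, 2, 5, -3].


d = sum of absolute differences: |1-10|=9 + |0-2|=2 + |-2-5|=7 + |7--3|=10 = 28.

28


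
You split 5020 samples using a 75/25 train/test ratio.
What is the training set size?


Test set = 5020 * 25% = 1255. Training set = 5020 - 1255 = 3765.

3765


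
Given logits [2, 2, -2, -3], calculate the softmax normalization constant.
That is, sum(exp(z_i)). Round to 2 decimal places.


Denom = e^2=7.3891 + e^2=7.3891 + e^-2=0.1353 + e^-3=0.0498. Sum = 14.9633, which rounds to 14.96.

14.96


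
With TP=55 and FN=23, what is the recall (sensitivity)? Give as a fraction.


Recall = TP / (TP + FN) = 55 / 78 = 55/78.

55/78


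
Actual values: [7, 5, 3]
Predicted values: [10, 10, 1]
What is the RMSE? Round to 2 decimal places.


MSE = 12.6667. RMSE = sqrt(12.6667) = 3.56.

3.56


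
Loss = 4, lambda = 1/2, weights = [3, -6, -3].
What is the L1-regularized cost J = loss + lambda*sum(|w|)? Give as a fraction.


L1 norm = sum(|w|) = 12. J = 4 + 1/2 * 12 = 10.

10


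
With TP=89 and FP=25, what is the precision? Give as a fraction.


Precision = TP / (TP + FP) = 89 / 114 = 89/114.

89/114


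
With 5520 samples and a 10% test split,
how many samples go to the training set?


Test set = 5520 * 10% = 552. Training set = 5520 - 552 = 4968.

4968


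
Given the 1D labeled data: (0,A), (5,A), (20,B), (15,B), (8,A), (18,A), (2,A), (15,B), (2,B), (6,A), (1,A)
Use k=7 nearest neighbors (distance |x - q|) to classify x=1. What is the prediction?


Distances: |0-1|=1, |5-1|=4, |20-1|=19, |15-1|=14, |8-1|=7, |18-1|=17, |2-1|=1, |15-1|=14, |2-1|=1, |6-1|=5, |1-1|=0. 7 nearest: (1,A), (0,A), (2,A), (2,B), (5,A), (6,A), (8,A). Counts: {'A': 6, 'B': 1}. Majority class: A.

A


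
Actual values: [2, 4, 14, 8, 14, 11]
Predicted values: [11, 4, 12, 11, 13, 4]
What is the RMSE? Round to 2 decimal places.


MSE = 24.0000. RMSE = sqrt(24.0000) = 4.90.

4.90


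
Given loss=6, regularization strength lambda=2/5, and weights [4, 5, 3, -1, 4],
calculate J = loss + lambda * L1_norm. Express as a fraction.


L1 norm = sum(|w|) = 17. J = 6 + 2/5 * 17 = 64/5.

64/5


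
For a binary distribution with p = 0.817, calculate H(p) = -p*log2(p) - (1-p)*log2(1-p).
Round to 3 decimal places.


H = -0.817*log2(0.817) - 0.183*log2(0.183) = 0.687.

0.687


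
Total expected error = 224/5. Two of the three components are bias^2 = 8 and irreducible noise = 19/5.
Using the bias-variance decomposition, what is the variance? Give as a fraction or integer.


Total error = bias^2 + variance + irreducible noise. So variance = 224/5 - 8 - 19/5 = 33.

33


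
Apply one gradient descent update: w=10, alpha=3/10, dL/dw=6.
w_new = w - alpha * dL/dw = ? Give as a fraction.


w_new = 10 - 3/10 * 6 = 10 - 9/5 = 41/5.

41/5


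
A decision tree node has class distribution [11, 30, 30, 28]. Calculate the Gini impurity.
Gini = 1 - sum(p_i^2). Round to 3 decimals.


Total = 99. Proportions: 11/99, 30/99, 30/99, 28/99. sum(p_i^2) = 0.2760. Gini = 1 - 0.2760 = 0.7240, which rounds to 0.724.

0.724


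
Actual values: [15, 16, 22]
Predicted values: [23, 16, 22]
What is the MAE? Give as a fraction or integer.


MAE = (1/3) * (|15-23|=8 + |16-16|=0 + |22-22|=0). Sum = 8. MAE = 8/3.

8/3


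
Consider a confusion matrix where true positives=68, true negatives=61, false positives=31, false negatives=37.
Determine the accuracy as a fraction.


Accuracy = (TP + TN) / (TP + TN + FP + FN) = (68 + 61) / 197 = 129/197.

129/197


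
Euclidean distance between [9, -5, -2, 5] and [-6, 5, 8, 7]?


d = sqrt(sum of squared differences). (9--6)^2=225, (-5-5)^2=100, (-2-8)^2=100, (5-7)^2=4. Sum = 429.

sqrt(429)


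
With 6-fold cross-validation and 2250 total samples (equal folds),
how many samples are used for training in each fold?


Each validation fold has 2250/6 = 375 samples. Training set = 2250 - 375 = 1875.

1875


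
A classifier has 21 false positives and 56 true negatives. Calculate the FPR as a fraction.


FPR = FP / (FP + TN) = 21 / 77 = 3/11.

3/11


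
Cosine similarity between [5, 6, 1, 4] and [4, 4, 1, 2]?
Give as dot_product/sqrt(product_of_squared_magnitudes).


dot = 53. |a|^2 = 78, |b|^2 = 37. cos = 53/sqrt(2886).

53/sqrt(2886)


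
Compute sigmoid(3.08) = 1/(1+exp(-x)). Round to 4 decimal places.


sigma(3.08) = 1/(1+e^(-3.08)) = 1/(1+0.045959) = 1/1.045959 = 0.9561.

0.9561


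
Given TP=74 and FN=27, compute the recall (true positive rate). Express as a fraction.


Recall = TP / (TP + FN) = 74 / 101 = 74/101.

74/101


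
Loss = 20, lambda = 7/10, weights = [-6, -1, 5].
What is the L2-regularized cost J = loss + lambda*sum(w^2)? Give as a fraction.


L2 sq norm = sum(w^2) = 62. J = 20 + 7/10 * 62 = 317/5.

317/5


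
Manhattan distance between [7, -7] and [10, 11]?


d = sum of absolute differences: |7-10|=3 + |-7-11|=18 = 21.

21


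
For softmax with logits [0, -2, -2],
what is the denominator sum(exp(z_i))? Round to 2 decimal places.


Denom = e^0=1.0000 + e^-2=0.1353 + e^-2=0.1353. Sum = 1.2706, which rounds to 1.27.

1.27


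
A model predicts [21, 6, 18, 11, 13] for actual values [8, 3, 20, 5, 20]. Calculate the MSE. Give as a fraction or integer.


MSE = (1/5) * ((8-21)^2=169 + (3-6)^2=9 + (20-18)^2=4 + (5-11)^2=36 + (20-13)^2=49). Sum = 267. MSE = 267/5.

267/5


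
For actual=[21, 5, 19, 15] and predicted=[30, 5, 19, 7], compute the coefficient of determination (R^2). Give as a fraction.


Mean(y) = 15. SS_res = 145. SS_tot = 152. R^2 = 1 - 145/(152) = 7/152.

7/152


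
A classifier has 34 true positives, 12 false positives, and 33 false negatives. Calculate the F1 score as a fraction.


Precision = 34/46 = 17/23. Recall = 34/67 = 34/67. F1 = 2*P*R/(P+R) = 68/113.

68/113


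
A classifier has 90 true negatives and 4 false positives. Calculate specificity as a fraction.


Specificity = TN / (TN + FP) = 90 / 94 = 45/47.

45/47


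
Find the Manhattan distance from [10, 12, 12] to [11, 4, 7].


d = sum of absolute differences: |10-11|=1 + |12-4|=8 + |12-7|=5 = 14.

14


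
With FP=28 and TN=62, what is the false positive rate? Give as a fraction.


FPR = FP / (FP + TN) = 28 / 90 = 14/45.

14/45


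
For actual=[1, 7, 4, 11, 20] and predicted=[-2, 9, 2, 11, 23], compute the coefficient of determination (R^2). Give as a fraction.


Mean(y) = 43/5. SS_res = 26. SS_tot = 1086/5. R^2 = 1 - 26/(1086/5) = 478/543.

478/543


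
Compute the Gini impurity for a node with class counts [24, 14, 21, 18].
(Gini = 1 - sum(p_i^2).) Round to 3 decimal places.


Total = 77. Proportions: 24/77, 14/77, 21/77, 18/77. sum(p_i^2) = 0.2592. Gini = 1 - 0.2592 = 0.7408, which rounds to 0.741.

0.741


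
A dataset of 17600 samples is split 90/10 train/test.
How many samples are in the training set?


Test set = 17600 * 10% = 1760. Training set = 17600 - 1760 = 15840.

15840


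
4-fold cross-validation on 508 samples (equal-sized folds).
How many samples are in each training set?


Each validation fold has 508/4 = 127 samples. Training set = 508 - 127 = 381.

381


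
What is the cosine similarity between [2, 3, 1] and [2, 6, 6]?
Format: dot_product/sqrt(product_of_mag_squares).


dot = 28. |a|^2 = 14, |b|^2 = 76. cos = 28/sqrt(1064).

28/sqrt(1064)


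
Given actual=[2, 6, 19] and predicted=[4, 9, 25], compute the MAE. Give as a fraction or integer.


MAE = (1/3) * (|2-4|=2 + |6-9|=3 + |19-25|=6). Sum = 11. MAE = 11/3.

11/3


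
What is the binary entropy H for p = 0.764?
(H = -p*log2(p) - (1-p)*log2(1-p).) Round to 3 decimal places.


H = -0.764*log2(0.764) - 0.236*log2(0.236) = 0.788.

0.788


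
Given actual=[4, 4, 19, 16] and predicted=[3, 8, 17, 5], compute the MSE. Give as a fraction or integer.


MSE = (1/4) * ((4-3)^2=1 + (4-8)^2=16 + (19-17)^2=4 + (16-5)^2=121). Sum = 142. MSE = 71/2.

71/2


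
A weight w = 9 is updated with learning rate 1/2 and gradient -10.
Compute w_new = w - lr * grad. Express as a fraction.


w_new = 9 - 1/2 * -10 = 9 - -5 = 14.

14


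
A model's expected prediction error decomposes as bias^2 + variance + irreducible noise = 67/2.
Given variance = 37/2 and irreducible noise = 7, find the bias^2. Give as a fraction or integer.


Total error = bias^2 + variance + irreducible noise. So bias^2 = 67/2 - 37/2 - 7 = 8.

8


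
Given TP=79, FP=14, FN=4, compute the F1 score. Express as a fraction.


Precision = 79/93 = 79/93. Recall = 79/83 = 79/83. F1 = 2*P*R/(P+R) = 79/88.

79/88


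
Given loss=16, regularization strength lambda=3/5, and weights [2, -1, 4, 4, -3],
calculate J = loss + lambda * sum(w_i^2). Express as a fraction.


L2 sq norm = sum(w^2) = 46. J = 16 + 3/5 * 46 = 218/5.

218/5


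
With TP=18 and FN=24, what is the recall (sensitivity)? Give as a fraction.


Recall = TP / (TP + FN) = 18 / 42 = 3/7.

3/7


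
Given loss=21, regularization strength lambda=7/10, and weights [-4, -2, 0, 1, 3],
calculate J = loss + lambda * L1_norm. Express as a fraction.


L1 norm = sum(|w|) = 10. J = 21 + 7/10 * 10 = 28.

28


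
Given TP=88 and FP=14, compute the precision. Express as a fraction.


Precision = TP / (TP + FP) = 88 / 102 = 44/51.

44/51


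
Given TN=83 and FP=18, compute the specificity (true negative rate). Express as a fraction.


Specificity = TN / (TN + FP) = 83 / 101 = 83/101.

83/101


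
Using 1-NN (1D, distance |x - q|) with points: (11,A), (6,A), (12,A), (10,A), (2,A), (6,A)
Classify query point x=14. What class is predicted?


Distances: |11-14|=3, |6-14|=8, |12-14|=2, |10-14|=4, |2-14|=12, |6-14|=8. 1 nearest: (12,A). Counts: {'A': 1}. Majority class: A.

A


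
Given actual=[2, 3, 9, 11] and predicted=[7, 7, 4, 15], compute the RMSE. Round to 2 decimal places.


MSE = 20.5000. RMSE = sqrt(20.5000) = 4.53.

4.53


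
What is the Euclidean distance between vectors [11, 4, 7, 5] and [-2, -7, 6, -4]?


d = sqrt(sum of squared differences). (11--2)^2=169, (4--7)^2=121, (7-6)^2=1, (5--4)^2=81. Sum = 372.

sqrt(372)


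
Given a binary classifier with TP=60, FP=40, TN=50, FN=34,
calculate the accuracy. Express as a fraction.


Accuracy = (TP + TN) / (TP + TN + FP + FN) = (60 + 50) / 184 = 55/92.

55/92


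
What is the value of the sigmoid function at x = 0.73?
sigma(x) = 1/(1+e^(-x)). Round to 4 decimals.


sigma(0.73) = 1/(1+e^(-0.73)) = 1/(1+0.481909) = 1/1.481909 = 0.6748.

0.6748


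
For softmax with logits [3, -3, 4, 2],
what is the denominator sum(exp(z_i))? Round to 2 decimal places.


Denom = e^3=20.0855 + e^-3=0.0498 + e^4=54.5982 + e^2=7.3891. Sum = 82.1226, which rounds to 82.12.

82.12


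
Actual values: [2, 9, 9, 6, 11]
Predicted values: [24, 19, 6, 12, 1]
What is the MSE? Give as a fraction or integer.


MSE = (1/5) * ((2-24)^2=484 + (9-19)^2=100 + (9-6)^2=9 + (6-12)^2=36 + (11-1)^2=100). Sum = 729. MSE = 729/5.

729/5


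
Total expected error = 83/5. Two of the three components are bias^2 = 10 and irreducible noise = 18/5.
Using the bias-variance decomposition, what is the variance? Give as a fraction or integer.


Total error = bias^2 + variance + irreducible noise. So variance = 83/5 - 10 - 18/5 = 3.

3


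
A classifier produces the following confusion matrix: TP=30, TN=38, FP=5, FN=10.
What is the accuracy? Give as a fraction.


Accuracy = (TP + TN) / (TP + TN + FP + FN) = (30 + 38) / 83 = 68/83.

68/83


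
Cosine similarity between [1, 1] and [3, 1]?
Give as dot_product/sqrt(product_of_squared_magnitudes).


dot = 4. |a|^2 = 2, |b|^2 = 10. cos = 4/sqrt(20).

4/sqrt(20)


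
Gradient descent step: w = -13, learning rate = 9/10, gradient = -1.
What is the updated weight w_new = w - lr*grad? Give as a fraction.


w_new = -13 - 9/10 * -1 = -13 - -9/10 = -121/10.

-121/10


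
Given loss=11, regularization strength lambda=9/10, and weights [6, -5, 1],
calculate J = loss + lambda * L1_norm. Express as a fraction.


L1 norm = sum(|w|) = 12. J = 11 + 9/10 * 12 = 109/5.

109/5


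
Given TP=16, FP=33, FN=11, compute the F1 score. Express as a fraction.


Precision = 16/49 = 16/49. Recall = 16/27 = 16/27. F1 = 2*P*R/(P+R) = 8/19.

8/19


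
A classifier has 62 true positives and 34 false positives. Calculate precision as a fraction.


Precision = TP / (TP + FP) = 62 / 96 = 31/48.

31/48


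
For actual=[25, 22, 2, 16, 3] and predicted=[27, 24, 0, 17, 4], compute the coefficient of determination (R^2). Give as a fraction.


Mean(y) = 68/5. SS_res = 14. SS_tot = 2266/5. R^2 = 1 - 14/(2266/5) = 1098/1133.

1098/1133


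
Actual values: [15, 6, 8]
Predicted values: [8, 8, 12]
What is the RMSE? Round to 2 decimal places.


MSE = 23.0000. RMSE = sqrt(23.0000) = 4.80.

4.80


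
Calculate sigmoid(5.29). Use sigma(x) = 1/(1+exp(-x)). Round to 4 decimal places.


sigma(5.29) = 1/(1+e^(-5.29)) = 1/(1+0.005042) = 1/1.005042 = 0.9950.

0.9950


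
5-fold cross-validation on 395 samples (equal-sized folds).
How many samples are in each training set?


Each validation fold has 395/5 = 79 samples. Training set = 395 - 79 = 316.

316


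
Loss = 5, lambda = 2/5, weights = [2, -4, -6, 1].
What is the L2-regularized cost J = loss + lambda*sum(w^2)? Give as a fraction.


L2 sq norm = sum(w^2) = 57. J = 5 + 2/5 * 57 = 139/5.

139/5


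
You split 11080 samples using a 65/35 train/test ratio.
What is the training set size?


Test set = 11080 * 35% = 3878. Training set = 11080 - 3878 = 7202.

7202


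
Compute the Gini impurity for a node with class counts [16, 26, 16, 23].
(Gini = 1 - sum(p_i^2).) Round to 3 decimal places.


Total = 81. Proportions: 16/81, 26/81, 16/81, 23/81. sum(p_i^2) = 0.2617. Gini = 1 - 0.2617 = 0.7383, which rounds to 0.738.

0.738


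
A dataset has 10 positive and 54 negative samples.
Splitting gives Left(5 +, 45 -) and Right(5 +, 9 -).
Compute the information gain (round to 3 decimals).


H(parent) = 0.6253. H(left) = 0.4690, H(right) = 0.9403. Weighted = (50/64)*0.4690 + (14/64)*0.9403 = 0.5721. IG = 0.6253 - 0.5721 = 0.0532, which rounds to 0.053.

0.053


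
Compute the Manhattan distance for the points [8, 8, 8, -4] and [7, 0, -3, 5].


d = sum of absolute differences: |8-7|=1 + |8-0|=8 + |8--3|=11 + |-4-5|=9 = 29.

29


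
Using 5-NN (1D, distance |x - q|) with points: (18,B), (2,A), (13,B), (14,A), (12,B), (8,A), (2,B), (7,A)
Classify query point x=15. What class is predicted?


Distances: |18-15|=3, |2-15|=13, |13-15|=2, |14-15|=1, |12-15|=3, |8-15|=7, |2-15|=13, |7-15|=8. 5 nearest: (14,A), (13,B), (18,B), (12,B), (8,A). Counts: {'A': 2, 'B': 3}. Majority class: B.

B


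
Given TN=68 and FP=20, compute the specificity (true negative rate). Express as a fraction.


Specificity = TN / (TN + FP) = 68 / 88 = 17/22.

17/22


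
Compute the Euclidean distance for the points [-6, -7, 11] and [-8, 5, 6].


d = sqrt(sum of squared differences). (-6--8)^2=4, (-7-5)^2=144, (11-6)^2=25. Sum = 173.

sqrt(173)


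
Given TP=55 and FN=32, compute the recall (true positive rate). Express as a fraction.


Recall = TP / (TP + FN) = 55 / 87 = 55/87.

55/87


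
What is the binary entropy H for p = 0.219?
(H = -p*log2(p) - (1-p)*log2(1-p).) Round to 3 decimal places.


H = -0.219*log2(0.219) - 0.781*log2(0.781) = 0.758.

0.758


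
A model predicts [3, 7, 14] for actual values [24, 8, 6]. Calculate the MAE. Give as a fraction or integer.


MAE = (1/3) * (|24-3|=21 + |8-7|=1 + |6-14|=8). Sum = 30. MAE = 10.

10


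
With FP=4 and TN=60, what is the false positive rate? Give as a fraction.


FPR = FP / (FP + TN) = 4 / 64 = 1/16.

1/16


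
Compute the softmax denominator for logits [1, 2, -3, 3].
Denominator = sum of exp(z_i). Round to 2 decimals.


Denom = e^1=2.7183 + e^2=7.3891 + e^-3=0.0498 + e^3=20.0855. Sum = 30.2427, which rounds to 30.24.

30.24


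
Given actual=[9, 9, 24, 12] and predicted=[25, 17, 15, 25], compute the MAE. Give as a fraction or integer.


MAE = (1/4) * (|9-25|=16 + |9-17|=8 + |24-15|=9 + |12-25|=13). Sum = 46. MAE = 23/2.

23/2


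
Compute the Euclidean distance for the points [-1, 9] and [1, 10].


d = sqrt(sum of squared differences). (-1-1)^2=4, (9-10)^2=1. Sum = 5.

sqrt(5)


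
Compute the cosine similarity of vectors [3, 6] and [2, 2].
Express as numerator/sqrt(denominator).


dot = 18. |a|^2 = 45, |b|^2 = 8. cos = 18/sqrt(360).

18/sqrt(360)


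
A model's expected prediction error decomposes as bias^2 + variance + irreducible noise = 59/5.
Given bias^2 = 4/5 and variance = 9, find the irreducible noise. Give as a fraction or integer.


Total error = bias^2 + variance + irreducible noise. So irreducible noise = 59/5 - 4/5 - 9 = 2.

2


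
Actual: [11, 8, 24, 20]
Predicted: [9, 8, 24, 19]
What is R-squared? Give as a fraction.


Mean(y) = 63/4. SS_res = 5. SS_tot = 675/4. R^2 = 1 - 5/(675/4) = 131/135.

131/135


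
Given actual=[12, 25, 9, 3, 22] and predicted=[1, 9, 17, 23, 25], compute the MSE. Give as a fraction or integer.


MSE = (1/5) * ((12-1)^2=121 + (25-9)^2=256 + (9-17)^2=64 + (3-23)^2=400 + (22-25)^2=9). Sum = 850. MSE = 170.

170


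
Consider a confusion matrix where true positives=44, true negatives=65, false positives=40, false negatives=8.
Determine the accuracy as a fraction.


Accuracy = (TP + TN) / (TP + TN + FP + FN) = (44 + 65) / 157 = 109/157.

109/157


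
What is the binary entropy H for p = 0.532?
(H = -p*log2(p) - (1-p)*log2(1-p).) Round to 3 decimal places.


H = -0.532*log2(0.532) - 0.468*log2(0.468) = 0.997.

0.997


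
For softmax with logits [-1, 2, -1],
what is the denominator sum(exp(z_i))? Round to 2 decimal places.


Denom = e^-1=0.3679 + e^2=7.3891 + e^-1=0.3679. Sum = 8.1249, which rounds to 8.12.

8.12


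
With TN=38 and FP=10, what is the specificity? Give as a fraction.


Specificity = TN / (TN + FP) = 38 / 48 = 19/24.

19/24


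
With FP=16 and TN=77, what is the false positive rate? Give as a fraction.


FPR = FP / (FP + TN) = 16 / 93 = 16/93.

16/93


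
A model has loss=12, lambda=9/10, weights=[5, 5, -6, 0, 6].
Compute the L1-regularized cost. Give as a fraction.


L1 norm = sum(|w|) = 22. J = 12 + 9/10 * 22 = 159/5.

159/5


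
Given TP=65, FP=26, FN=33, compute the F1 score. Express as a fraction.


Precision = 65/91 = 5/7. Recall = 65/98 = 65/98. F1 = 2*P*R/(P+R) = 130/189.

130/189


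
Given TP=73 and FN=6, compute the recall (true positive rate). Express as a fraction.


Recall = TP / (TP + FN) = 73 / 79 = 73/79.

73/79


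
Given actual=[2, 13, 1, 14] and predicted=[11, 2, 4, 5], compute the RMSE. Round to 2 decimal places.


MSE = 73.0000. RMSE = sqrt(73.0000) = 8.54.

8.54


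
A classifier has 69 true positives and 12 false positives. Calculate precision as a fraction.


Precision = TP / (TP + FP) = 69 / 81 = 23/27.

23/27


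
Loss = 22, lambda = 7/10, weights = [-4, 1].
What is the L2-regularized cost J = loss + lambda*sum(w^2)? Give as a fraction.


L2 sq norm = sum(w^2) = 17. J = 22 + 7/10 * 17 = 339/10.

339/10


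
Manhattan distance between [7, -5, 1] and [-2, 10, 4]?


d = sum of absolute differences: |7--2|=9 + |-5-10|=15 + |1-4|=3 = 27.

27


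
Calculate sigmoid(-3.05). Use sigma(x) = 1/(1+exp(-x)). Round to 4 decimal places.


sigma(-3.05) = 1/(1+e^(3.05)) = 1/(1+21.115344) = 1/22.115344 = 0.0452.

0.0452


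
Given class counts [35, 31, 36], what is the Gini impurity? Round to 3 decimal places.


Total = 102. Proportions: 35/102, 31/102, 36/102. sum(p_i^2) = 0.3347. Gini = 1 - 0.3347 = 0.6653, which rounds to 0.665.

0.665


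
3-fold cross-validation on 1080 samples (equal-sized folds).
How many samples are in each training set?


Each validation fold has 1080/3 = 360 samples. Training set = 1080 - 360 = 720.

720


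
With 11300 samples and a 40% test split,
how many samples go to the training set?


Test set = 11300 * 40% = 4520. Training set = 11300 - 4520 = 6780.

6780


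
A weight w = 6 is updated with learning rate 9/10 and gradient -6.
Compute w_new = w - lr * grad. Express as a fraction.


w_new = 6 - 9/10 * -6 = 6 - -27/5 = 57/5.

57/5


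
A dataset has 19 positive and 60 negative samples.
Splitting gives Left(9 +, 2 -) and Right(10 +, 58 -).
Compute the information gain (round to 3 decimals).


H(parent) = 0.7959. H(left) = 0.6840, H(right) = 0.6024. Weighted = (11/79)*0.6840 + (68/79)*0.6024 = 0.6138. IG = 0.7959 - 0.6138 = 0.1821, which rounds to 0.182.

0.182


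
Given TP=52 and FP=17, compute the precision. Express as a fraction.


Precision = TP / (TP + FP) = 52 / 69 = 52/69.

52/69


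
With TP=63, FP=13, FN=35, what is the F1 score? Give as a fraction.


Precision = 63/76 = 63/76. Recall = 63/98 = 9/14. F1 = 2*P*R/(P+R) = 21/29.

21/29
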